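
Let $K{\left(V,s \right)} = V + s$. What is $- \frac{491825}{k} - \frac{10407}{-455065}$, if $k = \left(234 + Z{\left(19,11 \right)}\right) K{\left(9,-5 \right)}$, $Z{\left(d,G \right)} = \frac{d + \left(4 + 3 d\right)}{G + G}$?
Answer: $- \frac{2461826964283}{4758159640} \approx -517.39$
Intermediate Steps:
$Z{\left(d,G \right)} = \frac{4 + 4 d}{2 G}$
$k = \frac{10456}{11}$ ($k = \left(234 + \frac{2 \left(1 + 19\right)}{11}\right) \left(9 - 5\right) = \left(234 + 2 \cdot \frac{1}{11} \cdot 20\right) 4 = \left(234 + \frac{40}{11}\right) 4 = \frac{2614}{11} \cdot 4 = \frac{10456}{11} \approx 950.54$)
$- \frac{491825}{k} - \frac{10407}{-455065} = - \frac{491825}{\frac{10456}{11}} - \frac{10407}{-455065} = \left(-491825\right) \frac{11}{10456} - - \frac{10407}{455065} = - \frac{5410075}{10456} + \frac{10407}{455065} = - \frac{2461826964283}{4758159640}$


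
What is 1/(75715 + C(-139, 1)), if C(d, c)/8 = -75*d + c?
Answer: 1/159123 ≈ 6.2844e-6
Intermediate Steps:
C(d, c) = -600*d + 8*c (C(d, c) = 8*(-75*d + c) = 8*(c - 75*d) = -600*d + 8*c)
1/(75715 + C(-139, 1)) = 1/(75715 + (-600*(-139) + 8*1)) = 1/(75715 + (83400 + 8)) = 1/(75715 + 83408) = 1/159123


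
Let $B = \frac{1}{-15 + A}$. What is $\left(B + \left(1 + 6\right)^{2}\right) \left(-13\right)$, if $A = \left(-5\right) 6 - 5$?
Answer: $- \frac{31837}{50} \approx -636.74$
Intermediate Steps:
$A = -35$ ($A = -30 - 5 = -35$)
$B = - \frac{1}{50}$ ($B = \frac{1}{-15 - 35} = \frac{1}{-50} = - \frac{1}{50} \approx -0.02$)
$\left(B + \left(1 + 6\right)^{2}\right) \left(-13\right) = \left(- \frac{1}{50} + \left(1 + 6\right)^{2}\right) \left(-13\right) = \left(- \frac{1}{50} + 7^{2}\right) \left(-13\right) = \left(- \frac{1}{50} + 49\right) \left(-13\right) = \frac{2449}{50} \left(-13\right) = - \frac{31837}{50}$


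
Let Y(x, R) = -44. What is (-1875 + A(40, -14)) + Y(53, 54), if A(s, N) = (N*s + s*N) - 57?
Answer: -3096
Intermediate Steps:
A(s, N) = -57 + 2*N*s (A(s, N) = (N*s + N*s) - 57 = 2*N*s - 57 = -57 + 2*N*s)
(-1875 + A(40, -14)) + Y(53, 54) = (-1875 + (-57 + 2*(-14)*40)) - 44 = (-1875 + (-57 - 1120)) - 44 = (-1875 - 1177) - 44 = -3052 - 44 = -3096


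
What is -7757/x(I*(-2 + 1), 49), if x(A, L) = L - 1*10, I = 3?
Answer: -7757/39 ≈ -198.90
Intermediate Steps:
x(A, L) = -10 + L (x(A, L) = L - 10 = -10 + L)
-7757/x(I*(-2 + 1), 49) = -7757/(-10 + 49) = -7757/39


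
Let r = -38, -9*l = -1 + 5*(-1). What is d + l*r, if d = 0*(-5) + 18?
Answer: -22/3 ≈ -7.3333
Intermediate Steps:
l = 2/3 (l = -(-1 + 5*(-1))/9 = -(-1 - 5)/9 = -1/9*(-6) = 2/3 ≈ 0.66667)
d = 18 (d = 0 + 18 = 18)
d + l*r = 18 + (2/3)*(-38) = 18 - 76/3 = -22/3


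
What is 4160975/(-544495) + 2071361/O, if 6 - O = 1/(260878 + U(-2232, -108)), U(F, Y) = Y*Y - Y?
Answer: 8785723579091435/25449680743 ≈ 3.4522e+5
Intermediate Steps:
U(F, Y) = Y**2 - Y
O = 1635899/272650 (O = 6 - 1/(260878 - 108*(-1 - 108)) = 6 - 1/(260878 - 108*(-109)) = 6 - 1/(260878 + 11772) = 6 - 1/272650 = 1635899/272650 ≈ 6.0000)
4160975/(-544495) + 2071361/O = 4160975/(-544495) + 2071361/(1635899/272650) = 4160975*(-1/544495) + 2071361*(272650/1635899) = -118885/15557 + 564756576650/1635899 = 8785723579091435/25449680743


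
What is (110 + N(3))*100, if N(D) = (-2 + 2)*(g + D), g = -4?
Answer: 11000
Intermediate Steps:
N(D) = 0 (N(D) = (-2 + 2)*(-4 + D) = 0*(-4 + D) = 0)
(110 + N(3))*100 = (110 + 0)*100 = 110*100 = 11000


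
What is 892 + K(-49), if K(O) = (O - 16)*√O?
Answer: 892 - 455*I ≈ 892.0 - 455.0*I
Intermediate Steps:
K(O) = √O*(-16 + O) (K(O) = (-16 + O)*√O = √O*(-16 + O))
892 + K(-49) = 892 + √(-49)*(-16 - 49) = 892 + (7*I)*(-65) = 892 - 455*I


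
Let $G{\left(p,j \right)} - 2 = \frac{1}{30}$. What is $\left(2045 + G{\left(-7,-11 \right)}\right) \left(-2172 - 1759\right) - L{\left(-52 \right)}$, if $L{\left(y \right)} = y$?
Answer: $- \frac{241405081}{30} \approx -8.0468 \cdot 10^{6}$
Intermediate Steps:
$G{\left(p,j \right)} = \frac{61}{30}$ ($G{\left(p,j \right)} = 2 + \frac{1}{30} = \frac{61}{30}$)
$\left(2045 + G{\left(-7,-11 \right)}\right) \left(-2172 - 1759\right) - L{\left(-52 \right)} = \left(2045 + \frac{61}{30}\right) \left(-2172 - 1759\right) - -52 = \frac{61411}{30} \left(-3931\right) + 52 = - \frac{241406641}{30} + 52 = - \frac{241405081}{30}$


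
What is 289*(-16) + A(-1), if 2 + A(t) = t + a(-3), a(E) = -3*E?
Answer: -4618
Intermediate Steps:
A(t) = 7 + t (A(t) = -2 + (t - 3*(-3)) = -2 + (t + 9) = -2 + (9 + t) = 7 + t)
289*(-16) + A(-1) = 289*(-16) + (7 - 1) = -4624 + 6 = -4618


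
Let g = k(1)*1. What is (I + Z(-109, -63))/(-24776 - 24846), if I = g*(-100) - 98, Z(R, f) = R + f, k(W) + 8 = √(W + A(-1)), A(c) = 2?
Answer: -265/24811 + 50*√3/24811 ≈ -0.0071903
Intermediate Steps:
k(W) = -8 + √(2 + W) (k(W) = -8 + √(W + 2) = -8 + √(2 + W))
g = -8 + √3 (g = (-8 + √(2 + 1))*1 = (-8 + √3)*1 = -8 + √3 ≈ -6.2680)
I = 702 - 100*√3 (I = (-8 + √3)*(-100) - 98 = (800 - 100*√3) - 98 = 702 - 100*√3 ≈ 528.79)
(I + Z(-109, -63))/(-24776 - 24846) = ((702 - 100*√3) + (-109 - 63))/(-24776 - 24846) = ((702 - 100*√3) - 172)/(-49622) = (530 - 100*√3)*(-1/49622) = -265/24811 + 50*√3/24811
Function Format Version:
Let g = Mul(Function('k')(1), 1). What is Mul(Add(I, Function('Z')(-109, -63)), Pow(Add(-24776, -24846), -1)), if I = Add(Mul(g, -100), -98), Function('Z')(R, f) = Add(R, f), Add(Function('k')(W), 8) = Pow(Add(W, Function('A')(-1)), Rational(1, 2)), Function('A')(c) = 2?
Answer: Add(Rational(-265, 24811), Mul(Rational(50, 24811), Pow(3, Rational(1, 2)))) ≈ -0.0071903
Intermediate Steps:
Function('k')(W) = Add(-8, Pow(Add(2, W), Rational(1, 2))) (Function('k')(W) = Add(-8, Pow(Add(W, 2), Rational(1, 2))) = Add(-8, Pow(Add(2, W), Rational(1, 2))))
g = Add(-8, Pow(3, Rational(1, 2))) (g = Mul(Add(-8, Pow(Add(2, 1), Rational(1, 2))), 1) = Mul(Add(-8, Pow(3, Rational(1, 2))), 1) = Add(-8, Pow(3, Rational(1, 2))) ≈ -6.2680)
I = Add(702, Mul(-100, Pow(3, Rational(1, 2)))) (I = Add(Mul(Add(-8, Pow(3, Rational(1, 2))), -100), -98) = Add(Add(800, Mul(-100, Pow(3, Rational(1, 2)))), -98) = Add(702, Mul(-100, Pow(3, Rational(1, 2)))) ≈ 528.79)
Mul(Add(I, Function('Z')(-109, -63)), Pow(Add(-24776, -24846), -1)) = Mul(Add(Add(702, Mul(-100, Pow(3, Rational(1, 2)))), Add(-109, -63)), Pow(Add(-24776, -24846), -1)) = Mul(Add(Add(702, Mul(-100, Pow(3, Rational(1, 2)))), -172), Pow(-49622, -1)) = Mul(Add(530, Mul(-100, Pow(3, Rational(1, 2)))), Rational(-1, 49622)) = Add(Rational(-265, 24811), Mul(Rational(50, 24811), Pow(3, Rational(1, 2))))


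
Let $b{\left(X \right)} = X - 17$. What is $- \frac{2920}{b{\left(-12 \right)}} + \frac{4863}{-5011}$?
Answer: $\frac{14491093}{145319} \approx 99.719$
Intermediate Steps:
$b{\left(X \right)} = -17 + X$ ($b{\left(X \right)} = X - 17 = -17 + X$)
$- \frac{2920}{b{\left(-12 \right)}} + \frac{4863}{-5011} = - \frac{2920}{-17 - 12} + \frac{4863}{-5011} = - \frac{2920}{-29} + 4863 \left(- \frac{1}{5011}\right) = \left(-2920\right) \left(- \frac{1}{29}\right) - \frac{4863}{5011} = \frac{2920}{29} - \frac{4863}{5011} = \frac{14491093}{145319}$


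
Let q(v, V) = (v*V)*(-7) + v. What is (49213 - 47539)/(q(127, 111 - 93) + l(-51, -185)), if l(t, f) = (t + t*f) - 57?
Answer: -837/3274 ≈ -0.25565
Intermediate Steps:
l(t, f) = -57 + t + f*t (l(t, f) = (t + f*t) - 57 = -57 + t + f*t)
q(v, V) = v - 7*V*v (q(v, V) = (V*v)*(-7) + v = -7*V*v + v = v - 7*V*v)
(49213 - 47539)/(q(127, 111 - 93) + l(-51, -185)) = (49213 - 47539)/(127*(1 - 7*(111 - 93)) + (-57 - 51 - 185*(-51))) = 1674/(127*(1 - 7*18) + (-57 - 51 + 9435)) = 1674/(127*(1 - 126) + 9327) = 1674/(127*(-125) + 9327) = 1674/(-15875 + 9327) = 1674/(-6548) = 1674*(-1/6548) = -837/3274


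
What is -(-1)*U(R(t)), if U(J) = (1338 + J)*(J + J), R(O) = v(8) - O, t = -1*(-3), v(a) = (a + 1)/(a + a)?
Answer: -833391/128 ≈ -6510.9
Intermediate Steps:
v(a) = (1 + a)/(2*a) (v(a) = (1 + a)/((2*a)) = (1 + a)*(1/(2*a)) = (1 + a)/(2*a))
t = 3
R(O) = 9/16 - O (R(O) = (½)*(1 + 8)/8 - O = (½)*(⅛)*9 - O = 9/16 - O)
U(J) = 2*J*(1338 + J) (U(J) = (1338 + J)*(2*J) = 2*J*(1338 + J))
-(-1)*U(R(t)) = -(-1)*2*(9/16 - 1*3)*(1338 + (9/16 - 1*3)) = -(-1)*2*(9/16 - 3)*(1338 + (9/16 - 3)) = -(-1)*2*(-39/16)*(1338 - 39/16) = -(-1)*2*(-39/16)*(21369/16) = -(-1)*(-833391)/128 = -1*833391/128 = -833391/128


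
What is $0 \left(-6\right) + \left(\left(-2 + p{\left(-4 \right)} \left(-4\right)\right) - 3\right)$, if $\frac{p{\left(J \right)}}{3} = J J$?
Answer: $-197$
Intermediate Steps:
$p{\left(J \right)} = 3 J^{2}$ ($p{\left(J \right)} = 3 J J = 3 J^{2}$)
$0 \left(-6\right) + \left(\left(-2 + p{\left(-4 \right)} \left(-4\right)\right) - 3\right) = 0 \left(-6\right) + \left(\left(-2 + 3 \left(-4\right)^{2} \left(-4\right)\right) - 3\right) = 0 + \left(\left(-2 + 3 \cdot 16 \left(-4\right)\right) - 3\right) = 0 + \left(\left(-2 + 48 \left(-4\right)\right) - 3\right) = 0 - 197 = -197$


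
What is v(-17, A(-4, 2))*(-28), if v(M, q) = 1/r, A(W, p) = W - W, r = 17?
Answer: -28/17 ≈ -1.6471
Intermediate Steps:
A(W, p) = 0
v(M, q) = 1/17
v(-17, A(-4, 2))*(-28) = (1/17)*(-28) = -28/17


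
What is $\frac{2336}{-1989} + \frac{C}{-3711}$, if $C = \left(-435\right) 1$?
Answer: $- \frac{2601227}{2460393} \approx -1.0572$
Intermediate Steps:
$C = -435$
$\frac{2336}{-1989} + \frac{C}{-3711} = \frac{2336}{-1989} - \frac{435}{-3711} = 2336 \left(- \frac{1}{1989}\right) - - \frac{145}{1237} = - \frac{2336}{1989} + \frac{145}{1237} = - \frac{2601227}{2460393}$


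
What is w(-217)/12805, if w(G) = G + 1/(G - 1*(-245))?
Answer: -1215/71708 ≈ -0.016944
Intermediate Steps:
w(G) = G + 1/(245 + G) (w(G) = G + 1/(G + 245) = G + 1/(245 + G))
w(-217)/12805 = ((1 + (-217)**2 + 245*(-217))/(245 - 217))/12805 = ((1 + 47089 - 53165)/28)*(1/12805) = ((1/28)*(-6075))*(1/12805) = -6075/28*1/12805 = -1215/71708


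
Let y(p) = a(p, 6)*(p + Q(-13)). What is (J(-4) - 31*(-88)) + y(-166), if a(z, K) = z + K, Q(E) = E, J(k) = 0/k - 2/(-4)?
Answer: 62737/2 ≈ 31369.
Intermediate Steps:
J(k) = ½ (J(k) = 0 - 2*(-¼) = 0 + ½ = ½)
a(z, K) = K + z
y(p) = (-13 + p)*(6 + p) (y(p) = (6 + p)*(p - 13) = (6 + p)*(-13 + p) = (-13 + p)*(6 + p))
(J(-4) - 31*(-88)) + y(-166) = (½ - 31*(-88)) + (-13 - 166)*(6 - 166) = (½ + 2728) - 179*(-160) = 5457/2 + 28640 = 62737/2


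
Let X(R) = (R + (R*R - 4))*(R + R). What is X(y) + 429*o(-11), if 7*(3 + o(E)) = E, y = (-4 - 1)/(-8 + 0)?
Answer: -3521053/1792 ≈ -1964.9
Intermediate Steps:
y = 5/8 (y = -5/(-8) = -5*(-⅛) = 5/8 ≈ 0.62500)
o(E) = -3 + E/7
X(R) = 2*R*(-4 + R + R²) (X(R) = (R + (R² - 4))*(2*R) = (R + (-4 + R²))*(2*R) = (-4 + R + R²)*(2*R) = 2*R*(-4 + R + R²))
X(y) + 429*o(-11) = 2*(5/8)*(-4 + 5/8 + (5/8)²) + 429*(-3 + (⅐)*(-11)) = 2*(5/8)*(-4 + 5/8 + 25/64) + 429*(-3 - 11/7) = 2*(5/8)*(-191/64) + 429*(-32/7) = -955/256 - 13728/7 = -3521053/1792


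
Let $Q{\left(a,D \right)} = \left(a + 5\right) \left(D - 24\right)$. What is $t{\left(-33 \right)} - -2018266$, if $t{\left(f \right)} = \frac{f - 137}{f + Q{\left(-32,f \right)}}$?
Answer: $\frac{1519754213}{753} \approx 2.0183 \cdot 10^{6}$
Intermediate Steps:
$Q{\left(a,D \right)} = \left(-24 + D\right) \left(5 + a\right)$ ($Q{\left(a,D \right)} = \left(5 + a\right) \left(-24 + D\right) = \left(-24 + D\right) \left(5 + a\right)$)
$t{\left(f \right)} = \frac{-137 + f}{648 - 26 f}$ ($t{\left(f \right)} = \frac{f - 137}{f + \left(-120 - -768 + 5 f + f \left(-32\right)\right)} = \frac{-137 + f}{f + \left(-120 + 768 + 5 f - 32 f\right)} = \frac{-137 + f}{f - \left(-648 + 27 f\right)} = \frac{-137 + f}{648 - 26 f}$)
$t{\left(-33 \right)} - -2018266 = \frac{-137 - 33}{2 \left(324 - -429\right)} - -2018266 = \frac{1}{2} \frac{1}{324 + 429} \left(-170\right) + 2018266 = \frac{1}{2} \cdot \frac{1}{753} \left(-170\right) + 2018266 = - \frac{85}{753} + 2018266 = \frac{1519754213}{753}$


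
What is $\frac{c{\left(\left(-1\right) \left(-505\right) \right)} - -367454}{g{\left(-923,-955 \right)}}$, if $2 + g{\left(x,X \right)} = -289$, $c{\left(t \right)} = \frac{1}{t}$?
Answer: $- \frac{61854757}{48985} \approx -1262.7$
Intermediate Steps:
$g{\left(x,X \right)} = -291$ ($g{\left(x,X \right)} = -2 - 289 = -291$)
$\frac{c{\left(\left(-1\right) \left(-505\right) \right)} - -367454}{g{\left(-923,-955 \right)}} = \frac{\frac{1}{\left(-1\right) \left(-505\right)} - -367454}{-291} = \left(\frac{1}{505} + 367454\right) \left(- \frac{1}{291}\right) = \frac{185564271}{505} \left(- \frac{1}{291}\right) = - \frac{61854757}{48985}$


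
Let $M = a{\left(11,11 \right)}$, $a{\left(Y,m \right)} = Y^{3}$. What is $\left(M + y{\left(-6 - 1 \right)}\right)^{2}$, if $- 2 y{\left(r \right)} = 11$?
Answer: $\frac{7027801}{4} \approx 1.757 \cdot 10^{6}$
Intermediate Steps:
$y{\left(r \right)} = - \frac{11}{2}$ ($y{\left(r \right)} = \left(- \frac{1}{2}\right) 11 = - \frac{11}{2}$)
$M = 1331$ ($M = 11^{3} = 1331$)
$\left(M + y{\left(-6 - 1 \right)}\right)^{2} = \left(1331 - \frac{11}{2}\right)^{2} = \left(\frac{2651}{2}\right)^{2} = \frac{7027801}{4}$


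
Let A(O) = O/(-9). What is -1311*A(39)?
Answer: 5681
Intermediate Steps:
A(O) = -O/9 (A(O) = O*(-⅑) = -O/9)
-1311*A(39) = -(-437)*39/3 = -1311*(-13/3) = 5681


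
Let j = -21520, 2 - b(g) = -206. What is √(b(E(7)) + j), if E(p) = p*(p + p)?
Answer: 24*I*√37 ≈ 145.99*I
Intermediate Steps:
E(p) = 2*p² (E(p) = p*(2*p) = 2*p²)
b(g) = 208 (b(g) = 2 - 1*(-206) = 2 + 206 = 208)
√(b(E(7)) + j) = √(208 - 21520) = √(-21312) = 24*I*√37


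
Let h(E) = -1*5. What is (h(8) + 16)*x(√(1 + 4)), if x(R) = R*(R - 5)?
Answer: 55 - 55*√5 ≈ -67.984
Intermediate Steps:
h(E) = -5
x(R) = R*(-5 + R)
(h(8) + 16)*x(√(1 + 4)) = (-5 + 16)*(√(1 + 4)*(-5 + √(1 + 4))) = 11*(√5*(-5 + √5)) = 11*√5*(-5 + √5)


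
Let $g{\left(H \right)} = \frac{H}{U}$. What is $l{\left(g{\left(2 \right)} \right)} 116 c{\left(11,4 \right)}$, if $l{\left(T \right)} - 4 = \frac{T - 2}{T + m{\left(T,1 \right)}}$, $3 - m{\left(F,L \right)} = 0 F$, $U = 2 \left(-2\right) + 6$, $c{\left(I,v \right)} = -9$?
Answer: $-3915$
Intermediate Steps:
$U = 2$ ($U = -4 + 6 = 2$)
$g{\left(H \right)} = \frac{H}{2}$
$m{\left(F,L \right)} = 3$ ($m{\left(F,L \right)} = 3 - 0 F = 3 - 0 = 3 + 0 = 3$)
$l{\left(T \right)} = 4 + \frac{-2 + T}{3 + T}$ ($l{\left(T \right)} = 4 + \frac{T - 2}{T + 3} = 4 + \frac{-2 + T}{3 + T}$)
$l{\left(g{\left(2 \right)} \right)} 116 c{\left(11,4 \right)} = \frac{5 \left(2 + \frac{1}{2} \cdot 2\right)}{3 + \frac{1}{2} \cdot 2} \cdot 116 \left(-9\right) = \frac{5 \left(2 + 1\right)}{3 + 1} \cdot 116 \left(-9\right) = 5 \cdot \frac{1}{4} \cdot 3 \cdot 116 \left(-9\right) = \frac{15}{4} \cdot 116 \left(-9\right) = 435 \left(-9\right) = -3915$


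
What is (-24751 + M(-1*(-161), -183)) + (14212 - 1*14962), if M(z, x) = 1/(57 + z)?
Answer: -5559217/218 ≈ -25501.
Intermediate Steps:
(-24751 + M(-1*(-161), -183)) + (14212 - 1*14962) = (-24751 + 1/(57 - 1*(-161))) + (14212 - 1*14962) = (-24751 + 1/(57 + 161)) + (14212 - 14962) = (-24751 + 1/218) - 750 = -5395717/218 - 750 = -5559217/218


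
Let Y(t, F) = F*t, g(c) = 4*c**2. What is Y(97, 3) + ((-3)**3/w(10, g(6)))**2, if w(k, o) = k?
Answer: 29829/100 ≈ 298.29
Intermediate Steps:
Y(97, 3) + ((-3)**3/w(10, g(6)))**2 = 3*97 + ((-3)**3/10)**2 = 291 + (-27*1/10)**2 = 291 + (-27/10)**2 = 291 + 729/100 = 29829/100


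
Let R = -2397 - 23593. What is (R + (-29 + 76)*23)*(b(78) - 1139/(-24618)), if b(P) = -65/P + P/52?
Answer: -145725953/8206 ≈ -17758.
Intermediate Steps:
b(P) = -65/P + P/52 (b(P) = -65/P + P*(1/52) = -65/P + P/52)
R = -25990
(R + (-29 + 76)*23)*(b(78) - 1139/(-24618)) = (-25990 + (-29 + 76)*23)*((-65/78 + (1/52)*78) - 1139/(-24618)) = (-25990 + 47*23)*((-65*1/78 + 3/2) - 1139*(-1/24618)) = (-25990 + 1081)*((-⅚ + 3/2) + 1139/24618) = -24909*(⅔ + 1139/24618) = -24909*17551/24618 = -145725953/8206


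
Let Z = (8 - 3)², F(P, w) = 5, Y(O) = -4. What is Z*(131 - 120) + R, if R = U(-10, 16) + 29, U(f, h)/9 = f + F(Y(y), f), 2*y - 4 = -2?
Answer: 259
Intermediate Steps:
y = 1 (y = 2 + (½)*(-2) = 2 - 1 = 1)
U(f, h) = 45 + 9*f (U(f, h) = 9*(f + 5) = 9*(5 + f) = 45 + 9*f)
Z = 25 (Z = 5² = 25)
R = -16 (R = (45 + 9*(-10)) + 29 = (45 - 90) + 29 = -45 + 29 = -16)
Z*(131 - 120) + R = 25*(131 - 120) - 16 = 25*11 - 16 = 275 - 16 = 259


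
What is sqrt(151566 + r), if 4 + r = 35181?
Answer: sqrt(186743) ≈ 432.14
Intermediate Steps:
r = 35177 (r = -4 + 35181 = 35177)
sqrt(151566 + r) = sqrt(151566 + 35177) = sqrt(186743)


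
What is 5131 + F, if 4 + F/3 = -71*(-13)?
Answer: 7888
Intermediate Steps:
F = 2757 (F = -12 + 3*(-71*(-13)) = -12 + 3*923 = -12 + 2769 = 2757)
5131 + F = 5131 + 2757 = 7888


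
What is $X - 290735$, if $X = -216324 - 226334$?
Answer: $-733393$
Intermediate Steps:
$X = -442658$ ($X = -216324 - 226334 = -442658$)
$X - 290735 = -442658 - 290735 = -733393$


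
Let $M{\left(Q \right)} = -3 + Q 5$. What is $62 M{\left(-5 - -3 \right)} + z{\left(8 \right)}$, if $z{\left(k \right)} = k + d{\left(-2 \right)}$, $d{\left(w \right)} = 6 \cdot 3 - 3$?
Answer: $-783$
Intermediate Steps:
$d{\left(w \right)} = 15$ ($d{\left(w \right)} = 18 - 3 = 15$)
$z{\left(k \right)} = 15 + k$ ($z{\left(k \right)} = k + 15 = 15 + k$)
$M{\left(Q \right)} = -3 + 5 Q$
$62 M{\left(-5 - -3 \right)} + z{\left(8 \right)} = 62 \left(-3 + 5 \left(-5 - -3\right)\right) + \left(15 + 8\right) = 62 \left(-3 + 5 \left(-5 + 3\right)\right) + 23 = 62 \left(-3 + 5 \left(-2\right)\right) + 23 = 62 \left(-3 - 10\right) + 23 = 62 \left(-13\right) + 23 = -806 + 23 = -783$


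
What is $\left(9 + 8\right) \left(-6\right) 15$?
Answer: $-1530$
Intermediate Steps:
$\left(9 + 8\right) \left(-6\right) 15 = 17 \left(-6\right) 15 = \left(-102\right) 15 = -1530$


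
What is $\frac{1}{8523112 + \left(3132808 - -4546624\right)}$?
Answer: $\frac{1}{16202544} \approx 6.1719 \cdot 10^{-8}$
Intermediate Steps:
$\frac{1}{8523112 + \left(3132808 - -4546624\right)} = \frac{1}{8523112 + \left(3132808 + 4546624\right)} = \frac{1}{8523112 + 7679432} = \frac{1}{16202544}$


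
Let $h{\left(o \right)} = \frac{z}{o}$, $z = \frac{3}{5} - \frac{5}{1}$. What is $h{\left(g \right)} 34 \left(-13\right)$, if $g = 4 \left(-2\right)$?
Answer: $- \frac{2431}{10} \approx -243.1$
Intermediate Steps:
$z = - \frac{22}{5}$ ($z = 3 \cdot \frac{1}{5} - 5 = \frac{3}{5} - 5 = - \frac{22}{5} \approx -4.4$)
$g = -8$
$h{\left(o \right)} = - \frac{22}{5 o}$
$h{\left(g \right)} 34 \left(-13\right) = - \frac{22}{5 \left(-8\right)} 34 \left(-13\right) = \left(- \frac{22}{5}\right) \left(- \frac{1}{8}\right) 34 \left(-13\right) = \frac{11}{20} \cdot 34 \left(-13\right) = \frac{187}{10} \left(-13\right) = - \frac{2431}{10}$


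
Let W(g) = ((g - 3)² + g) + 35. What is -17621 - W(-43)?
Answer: -19729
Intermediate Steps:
W(g) = 35 + g + (-3 + g)² (W(g) = ((-3 + g)² + g) + 35 = (g + (-3 + g)²) + 35 = 35 + g + (-3 + g)²)
-17621 - W(-43) = -17621 - (35 - 43 + (-3 - 43)²) = -17621 - (35 - 43 + (-46)²) = -17621 - (35 - 43 + 2116) = -17621 - 1*2108 = -17621 - 2108 = -19729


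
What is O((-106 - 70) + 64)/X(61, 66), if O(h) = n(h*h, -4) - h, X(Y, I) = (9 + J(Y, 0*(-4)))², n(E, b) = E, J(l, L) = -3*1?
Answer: 3164/9 ≈ 351.56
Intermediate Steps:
J(l, L) = -3
X(Y, I) = 36 (X(Y, I) = (9 - 3)² = 6² = 36)
O(h) = h² - h (O(h) = h*h - h = h² - h)
O((-106 - 70) + 64)/X(61, 66) = (((-106 - 70) + 64)*(-1 + ((-106 - 70) + 64)))/36 = ((-176 + 64)*(-1 + (-176 + 64)))*(1/36) = -112*(-1 - 112)*(1/36) = -112*(-113)*(1/36) = 12656*(1/36) = 3164/9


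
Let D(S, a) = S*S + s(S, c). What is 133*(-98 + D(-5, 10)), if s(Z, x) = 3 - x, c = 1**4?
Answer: -9443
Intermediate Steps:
c = 1
D(S, a) = 2 + S**2 (D(S, a) = S*S + (3 - 1*1) = S**2 + (3 - 1) = S**2 + 2 = 2 + S**2)
133*(-98 + D(-5, 10)) = 133*(-98 + (2 + (-5)**2)) = 133*(-98 + (2 + 25)) = 133*(-98 + 27) = 133*(-71) = -9443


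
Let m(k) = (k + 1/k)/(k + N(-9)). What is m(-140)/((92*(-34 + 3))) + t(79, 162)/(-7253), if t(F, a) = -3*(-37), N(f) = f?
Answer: -6745857973/431500698160 ≈ -0.015633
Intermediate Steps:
t(F, a) = 111
m(k) = (k + 1/k)/(-9 + k) (m(k) = (k + 1/k)/(k - 9) = (k + 1/k)/(-9 + k))
m(-140)/((92*(-34 + 3))) + t(79, 162)/(-7253) = ((1 + (-140)²)/((-140)*(-9 - 140)))/((92*(-34 + 3))) + 111/(-7253) = (-1/140*(1 + 19600)/(-149))/((92*(-31))) + 111*(-1/7253) = -1/140*(-1/149)*19601/(-2852) - 111/7253 = (19601/20860)*(-1/2852) - 111/7253 = -19601/59492720 - 111/7253 = -6745857973/431500698160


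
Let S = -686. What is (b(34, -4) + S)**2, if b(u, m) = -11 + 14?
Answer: 466489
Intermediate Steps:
b(u, m) = 3
(b(34, -4) + S)**2 = (3 - 686)**2 = (-683)**2 = 466489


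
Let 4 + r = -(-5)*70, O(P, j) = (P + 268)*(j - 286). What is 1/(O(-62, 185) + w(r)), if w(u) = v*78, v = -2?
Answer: -1/20962 ≈ -4.7705e-5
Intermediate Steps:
O(P, j) = (-286 + j)*(268 + P) (O(P, j) = (268 + P)*(-286 + j) = (-286 + j)*(268 + P))
r = 346 (r = -4 - (-5)*70 = -4 - 1*(-350) = -4 + 350 = 346)
w(u) = -156 (w(u) = -2*78 = -156)
1/(O(-62, 185) + w(r)) = 1/((-76648 - 286*(-62) + 268*185 - 62*185) - 156) = 1/((-76648 + 17732 + 49580 - 11470) - 156) = 1/(-20806 - 156) = 1/(-20962) = -1/20962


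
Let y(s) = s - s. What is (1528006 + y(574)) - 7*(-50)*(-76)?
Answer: 1501406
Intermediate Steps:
y(s) = 0
(1528006 + y(574)) - 7*(-50)*(-76) = (1528006 + 0) - 7*(-50)*(-76) = 1528006 + 350*(-76) = 1528006 - 26600 = 1501406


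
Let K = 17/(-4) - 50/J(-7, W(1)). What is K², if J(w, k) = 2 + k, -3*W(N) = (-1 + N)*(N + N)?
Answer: 13689/16 ≈ 855.56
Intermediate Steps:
W(N) = -2*N*(-1 + N)/3 (W(N) = -(-1 + N)*(N + N)/3 = -(-1 + N)*2*N/3 = -2*N*(-1 + N)/3)
K = -117/4 (K = 17/(-4) - 50/(2 + (⅔)*1*(1 - 1*1)) = 17*(-¼) - 50/(2 + (⅔)*1*(1 - 1)) = -17/4 - 50/(2 + (⅔)*1*0) = -17/4 - 50/(2 + 0) = -17/4 - 50/2 = -17/4 - 50*½ = -17/4 - 25 = -117/4 ≈ -29.250)
K² = (-117/4)² = 13689/16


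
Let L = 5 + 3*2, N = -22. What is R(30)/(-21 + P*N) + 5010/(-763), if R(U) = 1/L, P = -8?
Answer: -8541287/1300915 ≈ -6.5656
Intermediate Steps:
L = 11 (L = 5 + 6 = 11)
R(U) = 1/11
R(30)/(-21 + P*N) + 5010/(-763) = 1/(11*(-21 - 8*(-22))) + 5010/(-763) = 1/(11*(-21 + 176)) + 5010*(-1/763) = (1/11)/155 - 5010/763 = (1/11)*(1/155) - 5010/763 = 1/1705 - 5010/763 = -8541287/1300915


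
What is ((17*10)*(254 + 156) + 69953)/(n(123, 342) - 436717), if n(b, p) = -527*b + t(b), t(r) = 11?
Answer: -139653/501527 ≈ -0.27846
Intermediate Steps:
n(b, p) = 11 - 527*b (n(b, p) = -527*b + 11 = 11 - 527*b)
((17*10)*(254 + 156) + 69953)/(n(123, 342) - 436717) = ((17*10)*(254 + 156) + 69953)/((11 - 527*123) - 436717) = (170*410 + 69953)/((11 - 64821) - 436717) = (69700 + 69953)/(-64810 - 436717) = 139653/(-501527) = 139653*(-1/501527) = -139653/501527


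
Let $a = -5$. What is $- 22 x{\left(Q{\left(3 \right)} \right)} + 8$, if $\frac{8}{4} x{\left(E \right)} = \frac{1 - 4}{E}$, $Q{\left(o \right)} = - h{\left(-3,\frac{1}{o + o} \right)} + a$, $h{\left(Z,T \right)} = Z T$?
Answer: $\frac{2}{3} \approx 0.66667$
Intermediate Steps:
$h{\left(Z,T \right)} = T Z$
$Q{\left(o \right)} = -5 + \frac{3}{2 o}$ ($Q{\left(o \right)} = - \frac{-3}{o + o} - 5 = - \frac{-3}{2 o} - 5 = \frac{3}{2 o} - 5 = -5 + \frac{3}{2 o}$)
$x{\left(E \right)} = - \frac{3}{2 E}$ ($x{\left(E \right)} = \frac{\left(1 - 4\right) \frac{1}{E}}{2} = \frac{\left(-3\right) \frac{1}{E}}{2} = - \frac{3}{2 E}$)
$- 22 x{\left(Q{\left(3 \right)} \right)} + 8 = - 22 \left(- \frac{3}{2 \left(-5 + \frac{3}{2 \cdot 3}\right)}\right) + 8 = - 22 \left(- \frac{3}{2 \left(-5 + \frac{3}{2} \cdot \frac{1}{3}\right)}\right) + 8 = - 22 \left(- \frac{3}{2 \left(-5 + \frac{1}{2}\right)}\right) + 8 = - 22 \left(- \frac{3}{2 \left(- \frac{9}{2}\right)}\right) + 8 = - 22 \left(\left(- \frac{3}{2}\right) \left(- \frac{2}{9}\right)\right) + 8 = \left(-22\right) \frac{1}{3} + 8 = - \frac{22}{3} + 8 = \frac{2}{3}$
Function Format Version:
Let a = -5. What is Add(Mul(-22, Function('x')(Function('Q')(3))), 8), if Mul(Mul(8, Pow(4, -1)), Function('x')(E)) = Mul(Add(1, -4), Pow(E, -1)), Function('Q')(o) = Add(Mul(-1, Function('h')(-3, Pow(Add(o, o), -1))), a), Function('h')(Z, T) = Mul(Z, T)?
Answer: Rational(2, 3) ≈ 0.66667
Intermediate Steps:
Function('h')(Z, T) = Mul(T, Z)
Function('Q')(o) = Add(-5, Mul(Rational(3, 2), Pow(o, -1))) (Function('Q')(o) = Add(Mul(-1, Mul(Pow(Add(o, o), -1), -3)), -5) = Add(Mul(-1, Mul(Pow(Mul(2, o), -1), -3)), -5) = Add(Mul(-1, Mul(Mul(Rational(1, 2), Pow(o, -1)), -3)), -5) = Add(Mul(-1, Mul(Rational(-3, 2), Pow(o, -1))), -5) = Add(Mul(Rational(3, 2), Pow(o, -1)), -5) = Add(-5, Mul(Rational(3, 2), Pow(o, -1))))
Function('x')(E) = Mul(Rational(-3, 2), Pow(E, -1)) (Function('x')(E) = Mul(Rational(1, 2), Mul(Add(1, -4), Pow(E, -1))) = Mul(Rational(1, 2), Mul(-3, Pow(E, -1))) = Mul(Rational(-3, 2), Pow(E, -1)))
Add(Mul(-22, Function('x')(Function('Q')(3))), 8) = Add(Mul(-22, Mul(Rational(-3, 2), Pow(Add(-5, Mul(Rational(3, 2), Pow(3, -1))), -1))), 8) = Add(Mul(-22, Mul(Rational(-3, 2), Pow(Add(-5, Mul(Rational(3, 2), Rational(1, 3))), -1))), 8) = Add(Mul(-22, Mul(Rational(-3, 2), Pow(Add(-5, Rational(1, 2)), -1))), 8) = Add(Mul(-22, Mul(Rational(-3, 2), Pow(Rational(-9, 2), -1))), 8) = Add(Mul(-22, Mul(Rational(-3, 2), Rational(-2, 9))), 8) = Add(Mul(-22, Rational(1, 3)), 8) = Add(Rational(-22, 3), 8) = Rational(2, 3)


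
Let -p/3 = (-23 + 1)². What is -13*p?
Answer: 18876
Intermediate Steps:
p = -1452 (p = -3*(-23 + 1)² = -3*(-22)² = -3*484 = -1452)
-13*p = -13*(-1452) = 18876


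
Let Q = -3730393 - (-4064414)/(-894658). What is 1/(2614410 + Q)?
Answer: -447329/499213591614 ≈ -8.9607e-7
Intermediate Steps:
Q = -1668715002504/447329 (Q = -3730393 - (-4064414)*(-1)/894658 = -3730393 - 1*2032207/447329 = -3730393 - 2032207/447329 = -1668715002504/447329 ≈ -3.7304e+6)
1/(2614410 + Q) = 1/(2614410 - 1668715002504/447329) = 1/(-499213591614/447329) = -447329/499213591614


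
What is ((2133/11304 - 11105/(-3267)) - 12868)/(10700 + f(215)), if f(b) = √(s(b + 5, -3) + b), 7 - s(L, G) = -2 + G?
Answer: -141205790433475/117447959754774 + 52787211377*√227/469791839019096 ≈ -1.2006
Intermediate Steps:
s(L, G) = 9 - G (s(L, G) = 7 - (-2 + G) = 7 + (2 - G) = 9 - G)
f(b) = √(12 + b) (f(b) = √((9 - 1*(-3)) + b) = √((9 + 3) + b) = √(12 + b))
((2133/11304 - 11105/(-3267)) - 12868)/(10700 + f(215)) = ((2133/11304 - 11105/(-3267)) - 12868)/(10700 + √(12 + 215)) = ((2133*(1/11304) - 11105*(-1/3267)) - 12868)/(10700 + √227) = ((237/1256 + 11105/3267) - 12868)/(10700 + √227) = (14722159/4103352 - 12868)/(10700 + √227) = -52787211377/(4103352*(10700 + √227))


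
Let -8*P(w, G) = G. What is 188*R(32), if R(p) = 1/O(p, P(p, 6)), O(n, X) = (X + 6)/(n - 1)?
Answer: 23312/21 ≈ 1110.1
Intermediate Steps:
P(w, G) = -G/8
O(n, X) = (6 + X)/(-1 + n)
R(p) = -4/21 + 4*p/21 (R(p) = 1/((6 - ⅛*6)/(-1 + p)) = 1/((6 - ¾)/(-1 + p)) = 1/((21/4)/(-1 + p)) = 1/(21/(4*(-1 + p))) = -4/21 + 4*p/21)
188*R(32) = 188*(-4/21 + (4/21)*32) = 188*(-4/21 + 128/21) = 188*(124/21) = 23312/21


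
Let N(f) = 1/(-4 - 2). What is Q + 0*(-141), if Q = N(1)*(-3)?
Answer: ½ ≈ 0.50000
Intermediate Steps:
N(f) = -⅙ (N(f) = 1/(-6) = -⅙)
Q = ½ (Q = -⅙*(-3) = ½ ≈ 0.50000)
Q + 0*(-141) = ½ + 0*(-141) = ½ + 0 = ½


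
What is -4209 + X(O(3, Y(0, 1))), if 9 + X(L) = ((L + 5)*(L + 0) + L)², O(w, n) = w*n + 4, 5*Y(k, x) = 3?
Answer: 291271/625 ≈ 466.03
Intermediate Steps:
Y(k, x) = ⅗ (Y(k, x) = (⅕)*3 = ⅗)
O(w, n) = 4 + n*w (O(w, n) = n*w + 4 = 4 + n*w)
X(L) = -9 + (L + L*(5 + L))² (X(L) = -9 + ((L + 5)*(L + 0) + L)² = -9 + ((5 + L)*L + L)² = -9 + (L*(5 + L) + L)² = -9 + (L + L*(5 + L))²)
-4209 + X(O(3, Y(0, 1))) = -4209 + (-9 + (4 + (⅗)*3)²*(6 + (4 + (⅗)*3))²) = -4209 + (-9 + (4 + 9/5)²*(6 + (4 + 9/5))²) = -4209 + (-9 + (29/5)²*(6 + 29/5)²) = -4209 + (-9 + 841*(59/5)²/25) = -4209 + (-9 + (841/25)*(3481/25)) = -4209 + (-9 + 2927521/625) = -4209 + 2921896/625 = 291271/625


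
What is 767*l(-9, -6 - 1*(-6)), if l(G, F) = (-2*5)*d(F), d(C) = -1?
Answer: 7670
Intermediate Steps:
l(G, F) = 10 (l(G, F) = -2*5*(-1) = -10*(-1) = 10)
767*l(-9, -6 - 1*(-6)) = 767*10 = 7670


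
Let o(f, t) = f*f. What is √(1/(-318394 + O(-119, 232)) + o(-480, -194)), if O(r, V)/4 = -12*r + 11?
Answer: √22519876387424962/312638 ≈ 480.00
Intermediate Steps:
o(f, t) = f²
O(r, V) = 44 - 48*r (O(r, V) = 4*(-12*r + 11) = 4*(11 - 12*r) = 44 - 48*r)
√(1/(-318394 + O(-119, 232)) + o(-480, -194)) = √(1/(-318394 + (44 - 48*(-119))) + (-480)²) = √(1/(-318394 + (44 + 5712)) + 230400) = √(1/(-318394 + 5756) + 230400) = √(1/(-312638) + 230400) = √(-1/312638 + 230400) = √(72031795199/312638) = √22519876387424962/312638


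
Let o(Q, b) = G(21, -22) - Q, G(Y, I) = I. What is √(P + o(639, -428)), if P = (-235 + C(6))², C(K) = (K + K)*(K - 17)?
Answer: 6*√3723 ≈ 366.10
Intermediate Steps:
C(K) = 2*K*(-17 + K) (C(K) = (2*K)*(-17 + K) = 2*K*(-17 + K))
o(Q, b) = -22 - Q
P = 134689 (P = (-235 + 2*6*(-17 + 6))² = (-235 + 2*6*(-11))² = (-235 - 132)² = (-367)² = 134689)
√(P + o(639, -428)) = √(134689 + (-22 - 1*639)) = √(134689 + (-22 - 639)) = √(134689 - 661) = √134028 = 6*√3723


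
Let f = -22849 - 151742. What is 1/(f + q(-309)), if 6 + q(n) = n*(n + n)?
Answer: 1/16365 ≈ 6.1106e-5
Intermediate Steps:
q(n) = -6 + 2*n² (q(n) = -6 + n*(n + n) = -6 + n*(2*n) = -6 + 2*n²)
f = -174591
1/(f + q(-309)) = 1/(-174591 + (-6 + 2*(-309)²)) = 1/(-174591 + (-6 + 2*95481)) = 1/(-174591 + (-6 + 190962)) = 1/(-174591 + 190956) = 1/16365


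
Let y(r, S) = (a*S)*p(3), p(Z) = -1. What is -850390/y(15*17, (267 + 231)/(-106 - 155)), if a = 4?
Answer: -36991965/332 ≈ -1.1142e+5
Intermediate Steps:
y(r, S) = -4*S (y(r, S) = (4*S)*(-1) = -4*S)
-850390/y(15*17, (267 + 231)/(-106 - 155)) = -850390*(-(-106 - 155)/(4*(267 + 231))) = -850390/((-1992/(-261))) = -850390/((-1992*(-1)/261)) = -850390/((-4*(-166/87))) = -850390/664/87 = -850390*87/664 = -36991965/332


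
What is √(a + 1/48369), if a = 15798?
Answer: √36960371471847/48369 ≈ 125.69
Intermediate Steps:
√(a + 1/48369) = √(15798 + 1/48369) = √(764133463/48369) = √36960371471847/48369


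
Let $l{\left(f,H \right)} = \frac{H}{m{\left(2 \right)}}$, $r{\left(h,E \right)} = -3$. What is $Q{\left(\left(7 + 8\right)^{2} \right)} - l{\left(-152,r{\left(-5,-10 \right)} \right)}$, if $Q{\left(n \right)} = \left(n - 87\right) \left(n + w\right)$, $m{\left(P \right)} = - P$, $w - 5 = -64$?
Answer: $\frac{45813}{2} \approx 22907.0$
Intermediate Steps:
$w = -59$ ($w = 5 - 64 = -59$)
$l{\left(f,H \right)} = - \frac{H}{2}$ ($l{\left(f,H \right)} = \frac{H}{\left(-1\right) 2} = \frac{H}{-2} = H \left(- \frac{1}{2}\right) = - \frac{H}{2}$)
$Q{\left(n \right)} = \left(-87 + n\right) \left(-59 + n\right)$ ($Q{\left(n \right)} = \left(n - 87\right) \left(n - 59\right) = \left(-87 + n\right) \left(-59 + n\right)$)
$Q{\left(\left(7 + 8\right)^{2} \right)} - l{\left(-152,r{\left(-5,-10 \right)} \right)} = \left(5133 + \left(\left(7 + 8\right)^{2}\right)^{2} - 146 \left(7 + 8\right)^{2}\right) - \left(- \frac{1}{2}\right) \left(-3\right) = \left(5133 + \left(15^{2}\right)^{2} - 146 \cdot 15^{2}\right) - \frac{3}{2} = \left(5133 + 225^{2} - 32850\right) - \frac{3}{2} = \left(5133 + 50625 - 32850\right) - \frac{3}{2} = 22908 - \frac{3}{2} = \frac{45813}{2}$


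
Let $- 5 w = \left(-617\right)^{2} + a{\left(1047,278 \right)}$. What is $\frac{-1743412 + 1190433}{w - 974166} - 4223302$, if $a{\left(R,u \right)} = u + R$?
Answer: $- \frac{22184343805993}{5252844} \approx -4.2233 \cdot 10^{6}$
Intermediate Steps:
$a{\left(R,u \right)} = R + u$
$w = - \frac{382014}{5}$ ($w = - \frac{\left(-617\right)^{2} + \left(1047 + 278\right)}{5} = - \frac{380689 + 1325}{5} = \left(- \frac{1}{5}\right) 382014 = - \frac{382014}{5} \approx -76403.0$)
$\frac{-1743412 + 1190433}{w - 974166} - 4223302 = \frac{-1743412 + 1190433}{- \frac{382014}{5} - 974166} - 4223302 = - \frac{552979}{- \frac{5252844}{5}} - 4223302 = \left(-552979\right) \left(- \frac{5}{5252844}\right) - 4223302 = \frac{2764895}{5252844} - 4223302 = - \frac{22184343805993}{5252844}$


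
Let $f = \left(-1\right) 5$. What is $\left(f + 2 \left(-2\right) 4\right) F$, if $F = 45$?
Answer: $-945$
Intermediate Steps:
$f = -5$
$\left(f + 2 \left(-2\right) 4\right) F = \left(-5 + 2 \left(-2\right) 4\right) 45 = \left(-5 - 16\right) 45 = \left(-21\right) 45 = -945$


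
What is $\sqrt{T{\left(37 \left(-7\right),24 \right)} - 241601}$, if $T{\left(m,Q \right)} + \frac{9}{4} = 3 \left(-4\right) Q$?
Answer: $\frac{i \sqrt{967565}}{2} \approx 491.82 i$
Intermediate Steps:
$T{\left(m,Q \right)} = - \frac{9}{4} - 12 Q$ ($T{\left(m,Q \right)} = - \frac{9}{4} + 3 \left(-4\right) Q = - \frac{9}{4} - 12 Q$)
$\sqrt{T{\left(37 \left(-7\right),24 \right)} - 241601} = \sqrt{\left(- \frac{9}{4} - 288\right) - 241601} = \sqrt{- \frac{1161}{4} - 241601} = \sqrt{- \frac{967565}{4}} = \frac{i \sqrt{967565}}{2}$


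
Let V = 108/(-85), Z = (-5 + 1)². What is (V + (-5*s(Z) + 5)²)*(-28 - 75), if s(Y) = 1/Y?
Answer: -46399131/21760 ≈ -2132.3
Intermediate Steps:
Z = 16 (Z = (-4)² = 16)
V = -108/85 (V = 108*(-1/85) = -108/85 ≈ -1.2706)
(V + (-5*s(Z) + 5)²)*(-28 - 75) = (-108/85 + (-5/16 + 5)²)*(-28 - 75) = (-108/85 + (-5*1/16 + 5)²)*(-103) = (-108/85 + (-5/16 + 5)²)*(-103) = (-108/85 + (75/16)²)*(-103) = (-108/85 + 5625/256)*(-103) = (450477/21760)*(-103) = -46399131/21760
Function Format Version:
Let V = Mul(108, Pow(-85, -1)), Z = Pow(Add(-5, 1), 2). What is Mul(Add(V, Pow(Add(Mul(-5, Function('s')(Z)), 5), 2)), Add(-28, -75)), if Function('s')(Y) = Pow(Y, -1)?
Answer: Rational(-46399131, 21760) ≈ -2132.3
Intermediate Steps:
Z = 16 (Z = Pow(-4, 2) = 16)
V = Rational(-108, 85) (V = Mul(108, Rational(-1, 85)) = Rational(-108, 85) ≈ -1.2706)
Mul(Add(V, Pow(Add(Mul(-5, Function('s')(Z)), 5), 2)), Add(-28, -75)) = Mul(Add(Rational(-108, 85), Pow(Add(Mul(-5, Pow(16, -1)), 5), 2)), Add(-28, -75)) = Mul(Add(Rational(-108, 85), Pow(Add(Mul(-5, Rational(1, 16)), 5), 2)), -103) = Mul(Add(Rational(-108, 85), Pow(Add(Rational(-5, 16), 5), 2)), -103) = Mul(Add(Rational(-108, 85), Pow(Rational(75, 16), 2)), -103) = Mul(Add(Rational(-108, 85), Rational(5625, 256)), -103) = Mul(Rational(450477, 21760), -103) = Rational(-46399131, 21760)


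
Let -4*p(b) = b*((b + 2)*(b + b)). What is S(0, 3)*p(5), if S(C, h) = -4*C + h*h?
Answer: -1575/2 ≈ -787.50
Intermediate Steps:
S(C, h) = h² - 4*C (S(C, h) = -4*C + h² = h² - 4*C)
p(b) = -b²*(2 + b)/2 (p(b) = -b*(b + 2)*(b + b)/4 = -b*(2 + b)*(2*b)/4 = -b*2*b*(2 + b)/4 = -b²*(2 + b)/2)
S(0, 3)*p(5) = (3² - 4*0)*((½)*5²*(-2 - 1*5)) = (9 + 0)*((½)*25*(-2 - 5)) = 9*((½)*25*(-7)) = 9*(-175/2) = -1575/2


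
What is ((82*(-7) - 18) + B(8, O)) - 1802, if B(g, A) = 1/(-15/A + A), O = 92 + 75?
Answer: -66730189/27874 ≈ -2394.0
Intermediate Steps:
O = 167
B(g, A) = 1/(A - 15/A)
((82*(-7) - 18) + B(8, O)) - 1802 = ((82*(-7) - 18) + 167/(-15 + 167²)) - 1802 = ((-574 - 18) + 167/(-15 + 27889)) - 1802 = (-592 + 167/27874) - 1802 = -16501241/27874 - 1802 = -66730189/27874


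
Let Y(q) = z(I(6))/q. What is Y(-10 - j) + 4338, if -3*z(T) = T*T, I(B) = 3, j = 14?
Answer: 34705/8 ≈ 4338.1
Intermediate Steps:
z(T) = -T**2/3 (z(T) = -T*T/3 = -T**2/3)
Y(q) = -3/q (Y(q) = (-1/3*3**2)/q = (-1/3*9)/q = -3/q)
Y(-10 - j) + 4338 = -3/(-10 - 1*14) + 4338 = -3/(-10 - 14) + 4338 = -3/(-24) + 4338 = -3*(-1/24) + 4338 = 1/8 + 4338 = 34705/8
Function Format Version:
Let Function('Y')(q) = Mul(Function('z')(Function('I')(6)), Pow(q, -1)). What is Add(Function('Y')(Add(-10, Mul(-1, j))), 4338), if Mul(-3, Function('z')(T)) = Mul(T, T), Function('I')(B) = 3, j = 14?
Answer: Rational(34705, 8) ≈ 4338.1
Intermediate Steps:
Function('z')(T) = Mul(Rational(-1, 3), Pow(T, 2)) (Function('z')(T) = Mul(Rational(-1, 3), Mul(T, T)) = Mul(Rational(-1, 3), Pow(T, 2)))
Function('Y')(q) = Mul(-3, Pow(q, -1)) (Function('Y')(q) = Mul(Mul(Rational(-1, 3), Pow(3, 2)), Pow(q, -1)) = Mul(Mul(Rational(-1, 3), 9), Pow(q, -1)) = Mul(-3, Pow(q, -1)))
Add(Function('Y')(Add(-10, Mul(-1, j))), 4338) = Add(Mul(-3, Pow(Add(-10, Mul(-1, 14)), -1)), 4338) = Add(Mul(-3, Pow(Add(-10, -14), -1)), 4338) = Add(Mul(-3, Pow(-24, -1)), 4338) = Add(Mul(-3, Rational(-1, 24)), 4338) = Add(Rational(1, 8), 4338) = Rational(34705, 8)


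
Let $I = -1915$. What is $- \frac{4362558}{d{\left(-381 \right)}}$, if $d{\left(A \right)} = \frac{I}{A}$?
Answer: $- \frac{1662134598}{1915} \approx -8.6796 \cdot 10^{5}$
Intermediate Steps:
$d{\left(A \right)} = - \frac{1915}{A}$
$- \frac{4362558}{d{\left(-381 \right)}} = - \frac{4362558}{\left(-1915\right) \frac{1}{-381}} = - \frac{4362558}{\left(-1915\right) \left(- \frac{1}{381}\right)} = - \frac{4362558}{\frac{1915}{381}} = \left(-4362558\right) \frac{381}{1915} = - \frac{1662134598}{1915}$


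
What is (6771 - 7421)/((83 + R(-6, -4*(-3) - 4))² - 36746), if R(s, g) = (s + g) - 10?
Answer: 650/31121 ≈ 0.020886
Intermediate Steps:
R(s, g) = -10 + g + s (R(s, g) = (g + s) - 10 = -10 + g + s)
(6771 - 7421)/((83 + R(-6, -4*(-3) - 4))² - 36746) = (6771 - 7421)/((83 + (-10 + (-4*(-3) - 4) - 6))² - 36746) = -650/((83 + (-10 + (12 - 4) - 6))² - 36746) = -650/((83 + (-10 + 8 - 6))² - 36746) = -650/((83 - 8)² - 36746) = -650/(75² - 36746) = -650/(5625 - 36746) = -650/(-31121) = -650*(-1/31121) = 650/31121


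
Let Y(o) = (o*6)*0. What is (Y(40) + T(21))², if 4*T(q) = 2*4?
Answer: 4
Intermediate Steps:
T(q) = 2 (T(q) = (2*4)/4 = (¼)*8 = 2)
Y(o) = 0 (Y(o) = (6*o)*0 = 0)
(Y(40) + T(21))² = (0 + 2)² = 2² = 4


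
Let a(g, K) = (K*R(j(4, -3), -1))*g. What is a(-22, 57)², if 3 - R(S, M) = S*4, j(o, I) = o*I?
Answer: 4090114116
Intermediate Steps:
j(o, I) = I*o
R(S, M) = 3 - 4*S (R(S, M) = 3 - S*4 = 3 - 4*S)
a(g, K) = 51*K*g (a(g, K) = (K*(3 - (-12)*4))*g = (K*(3 - 4*(-12)))*g = (K*(3 + 48))*g = (K*51)*g = (51*K)*g = 51*K*g)
a(-22, 57)² = (51*57*(-22))² = (-63954)² = 4090114116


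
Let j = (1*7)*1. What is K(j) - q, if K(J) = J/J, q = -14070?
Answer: 14071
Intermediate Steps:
j = 7 (j = 7*1 = 7)
K(J) = 1
K(j) - q = 1 - 1*(-14070) = 1 + 14070 = 14071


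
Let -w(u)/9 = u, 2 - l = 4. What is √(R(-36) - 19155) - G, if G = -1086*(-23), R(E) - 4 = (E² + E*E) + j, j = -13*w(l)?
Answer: -24978 + I*√16793 ≈ -24978.0 + 129.59*I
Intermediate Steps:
l = -2 (l = 2 - 1*4 = 2 - 4 = -2)
w(u) = -9*u
j = -234 (j = -(-117)*(-2) = -13*18 = -234)
R(E) = -230 + 2*E² (R(E) = 4 + ((E² + E*E) - 234) = 4 + ((E² + E²) - 234) = 4 + (2*E² - 234) = 4 + (-234 + 2*E²) = -230 + 2*E²)
G = 24978
√(R(-36) - 19155) - G = √((-230 + 2*(-36)²) - 19155) - 1*24978 = √((-230 + 2*1296) - 19155) - 24978 = √((-230 + 2592) - 19155) - 24978 = √(2362 - 19155) - 24978 = √(-16793) - 24978 = I*√16793 - 24978 = -24978 + I*√16793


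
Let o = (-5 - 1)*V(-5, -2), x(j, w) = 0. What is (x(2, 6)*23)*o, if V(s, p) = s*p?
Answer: 0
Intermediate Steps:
V(s, p) = p*s
o = -60 (o = (-5 - 1)*(-2*(-5)) = -6*10 = -60)
(x(2, 6)*23)*o = (0*23)*(-60) = 0*(-60) = 0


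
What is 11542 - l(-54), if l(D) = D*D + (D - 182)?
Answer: 8862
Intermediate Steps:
l(D) = -182 + D + D² (l(D) = D² + (-182 + D) = -182 + D + D²)
11542 - l(-54) = 11542 - (-182 - 54 + (-54)²) = 11542 - (-182 - 54 + 2916) = 11542 - 1*2680 = 11542 - 2680 = 8862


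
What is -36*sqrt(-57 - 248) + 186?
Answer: 186 - 36*I*sqrt(305) ≈ 186.0 - 628.71*I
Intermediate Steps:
-36*sqrt(-57 - 248) + 186 = -36*I*sqrt(305) + 186 = 186 - 36*I*sqrt(305)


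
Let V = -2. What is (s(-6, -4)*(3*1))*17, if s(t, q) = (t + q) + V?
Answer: -612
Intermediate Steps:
s(t, q) = -2 + q + t (s(t, q) = (t + q) - 2 = (q + t) - 2 = -2 + q + t)
(s(-6, -4)*(3*1))*17 = ((-2 - 4 - 6)*(3*1))*17 = -12*3*17 = -36*17 = -612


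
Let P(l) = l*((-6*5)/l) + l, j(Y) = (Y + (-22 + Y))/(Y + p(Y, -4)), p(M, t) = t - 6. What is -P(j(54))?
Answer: 617/22 ≈ 28.045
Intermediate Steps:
p(M, t) = -6 + t
j(Y) = (-22 + 2*Y)/(-10 + Y) (j(Y) = (Y + (-22 + Y))/(Y + (-6 - 4)) = (-22 + 2*Y)/(Y - 10) = (-22 + 2*Y)/(-10 + Y))
P(l) = -30 + l (P(l) = l*(-30/l) + l = -30 + l)
-P(j(54)) = -(-30 + 2*(-11 + 54)/(-10 + 54)) = -(-30 + 2*43/44) = -(-30 + 2*(1/44)*43) = -(-30 + 43/22) = -1*(-617/22) = 617/22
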